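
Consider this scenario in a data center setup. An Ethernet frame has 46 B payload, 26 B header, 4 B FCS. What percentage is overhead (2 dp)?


Given: payload = 46 B, header = 26 B, trailer = 4 B
Overhead bytes = header + trailer = 26 + 4 = 30
Total frame = payload + overhead = 46 + 30 = 76
Overhead % = 30 / 76 * 100 = 39.4737% -> 39.47% (2 dp)

39.47


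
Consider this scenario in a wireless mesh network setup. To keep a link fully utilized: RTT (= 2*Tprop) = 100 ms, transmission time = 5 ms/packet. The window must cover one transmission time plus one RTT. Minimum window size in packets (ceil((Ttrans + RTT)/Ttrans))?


Given: Ttrans = 5 ms, RTT = 100 ms (= 2 * Tprop, Tprop = 50 ms)
Time until first ACK returns = Ttrans + RTT = 5 + 100 = 105 ms
Need W * Ttrans >= Ttrans + RTT  ->  W >= (Ttrans + RTT) / Ttrans
(Ttrans + RTT) / Ttrans = 105 / 5 = 21
W_min = ceil(21) = 21

21


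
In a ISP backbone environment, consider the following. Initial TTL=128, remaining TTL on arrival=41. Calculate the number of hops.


Given: initial TTL = 128, received TTL = 41
Hops = initial TTL - received TTL
Hops = 128 - 41 = 87

87


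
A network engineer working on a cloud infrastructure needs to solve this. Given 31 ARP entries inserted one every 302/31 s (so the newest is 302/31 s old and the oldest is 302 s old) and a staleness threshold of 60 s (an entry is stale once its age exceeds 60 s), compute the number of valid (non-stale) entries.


Ages are k * 302/31 s for k = 1..31 (spacing = 9.7419 s).
Entry k is valid iff k * 302/31 <= 60 iff k <= 31 * 60 / 302 = 6.1589
n_valid = floor(6.1589) = 6
(n_stale = 31 - 6 = 25)

6


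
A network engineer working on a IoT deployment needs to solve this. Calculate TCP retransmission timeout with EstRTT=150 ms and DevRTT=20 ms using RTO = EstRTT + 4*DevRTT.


Given: EstRTT = 150 ms, DevRTT = 20 ms
Timeout = EstRTT + 4 * DevRTT
4 * DevRTT = 4 * 20 = 80
Timeout = 150 + 80 = 230 ms

230


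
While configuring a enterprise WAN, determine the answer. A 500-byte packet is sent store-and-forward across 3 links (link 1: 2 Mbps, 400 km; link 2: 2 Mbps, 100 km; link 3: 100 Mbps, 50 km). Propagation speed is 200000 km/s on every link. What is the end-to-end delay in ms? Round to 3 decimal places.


Packet = 500 bytes = 4000 bits. Store-and-forward: sum (t_trans + t_prop) per link.
Link 1: t_trans = 4000/(2*10^6) s = 2.0000 ms; t_prop = 400/200000 s = 2.0000 ms; subtotal = 4.0000 ms
Link 2: t_trans = 4000/(2*10^6) s = 2.0000 ms; t_prop = 100/200000 s = 0.5000 ms; subtotal = 2.5000 ms
Link 3: t_trans = 4000/(100*10^6) s = 0.0400 ms; t_prop = 50/200000 s = 0.2500 ms; subtotal = 0.2900 ms
End-to-end = 4.0000 + 2.5000 + 0.2900 = 6.7900 ms -> 6.790 ms (3 dp)

6.790


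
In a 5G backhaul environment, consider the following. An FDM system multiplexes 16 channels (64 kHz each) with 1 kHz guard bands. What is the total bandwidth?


Given: 16 channels, 64 kHz each, guard = 1 kHz
Channel bandwidth = 16 * 64 = 1024 kHz
Guard bands = 15 gaps * 1 kHz = 15 kHz
Total = 1024 + 15 = 1039 kHz

1039


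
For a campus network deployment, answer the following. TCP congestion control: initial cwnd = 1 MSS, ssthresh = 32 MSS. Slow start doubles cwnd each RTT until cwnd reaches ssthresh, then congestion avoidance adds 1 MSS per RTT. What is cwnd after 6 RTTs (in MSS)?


RTT 0: cwnd = 1 MSS (initial)
RTT 1: cwnd = 2 MSS (slow start, doubled)
RTT 2: cwnd = 4 MSS (slow start, doubled)
RTT 3: cwnd = 8 MSS (slow start, doubled)
RTT 4: cwnd = 16 MSS (slow start, doubled)
RTT 5: cwnd = 32 MSS (slow start, doubled)
RTT 6: cwnd = 33 MSS (congestion avoidance, +1)

33


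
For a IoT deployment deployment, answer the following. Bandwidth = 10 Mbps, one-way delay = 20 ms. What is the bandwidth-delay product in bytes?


Given: bandwidth = 10 Mbps, delay = 20 ms
BDP in bits = 10 * 10^6 * 20 / 1000
BDP in bits = 200000
BDP in bytes = 200000 / 8 = 25000

25000


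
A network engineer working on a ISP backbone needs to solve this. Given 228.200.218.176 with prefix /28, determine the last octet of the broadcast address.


Given: IP = 228.200.218.176, prefix = /28
Host bits = 32 - 28 = 4
Network last octet = 176 AND mask = 176
Host part size = 2^4 - 1 = 15
Broadcast last octet = 176 OR 15 = 191

191


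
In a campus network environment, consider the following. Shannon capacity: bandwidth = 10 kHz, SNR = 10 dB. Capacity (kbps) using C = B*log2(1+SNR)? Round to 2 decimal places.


Given: B = 10 kHz, SNR = 10 dB
SNR linear = 10^(10/10) = 10
1 + SNR = 11
log2(11) = 3.4594316186
C = 10 * 1000 * 3.4594316186 = 34594.3162 bps
C = 34.594316 kbps -> 34.59 kbps (2 dp)

34.59


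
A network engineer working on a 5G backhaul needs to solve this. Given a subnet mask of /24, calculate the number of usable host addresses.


Given: subnet mask /24
Host bits = 32 - 24 = 8
Total addresses = 2^8 = 256
Usable hosts = 256 - 2 (network + broadcast) = 254

254


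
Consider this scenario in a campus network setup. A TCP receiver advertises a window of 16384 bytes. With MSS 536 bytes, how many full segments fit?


Given: RWND = 16384 bytes, MSS = 536 bytes
Full segments = floor(RWND / MSS)
Full segments = floor(16384 / 536)
Full segments = floor(30.5672) = 30

30


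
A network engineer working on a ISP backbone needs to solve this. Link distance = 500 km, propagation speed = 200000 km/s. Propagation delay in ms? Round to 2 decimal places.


Given: distance = 500 km, speed = 200000 km/s
Delay = distance / speed = 500 / 200000 seconds
Delay in ms = 500 * 1000 / 200000
Delay = 2.5000 ms
Rounded to 2 dp = 2.50 ms

2.50


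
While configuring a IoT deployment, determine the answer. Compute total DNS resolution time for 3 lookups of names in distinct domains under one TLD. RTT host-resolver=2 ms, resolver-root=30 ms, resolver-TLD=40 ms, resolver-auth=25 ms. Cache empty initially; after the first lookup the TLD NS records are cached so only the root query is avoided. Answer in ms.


Lookup 1 (cold cache): local + root + TLD + auth = 2 + 30 + 40 + 25 = 97 ms
Lookups 2..3 (TLD NS cached -> skip root; new domain -> still ask TLD and auth): local + TLD + auth = 2 + 40 + 25 = 67 ms each
Remaining 2 lookups: 2 * 67 = 134 ms
Total = 97 + 134 = 231 ms

231


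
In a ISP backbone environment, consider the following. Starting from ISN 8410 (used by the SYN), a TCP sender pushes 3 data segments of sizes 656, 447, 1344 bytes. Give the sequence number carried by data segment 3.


The SYN occupies sequence number ISN = 8410, so the first data byte is ISN + 1 = 8411.
SEQ of data segment i = (ISN + 1) + sum of payload sizes of segments 1..i-1.
Segment 1: SEQ = 8411, payload = 656 bytes
Segment 2: SEQ = 9067, payload = 447 bytes
Segment 3: SEQ = 9514, payload = 1344 bytes
SEQ of segment 3 = 8411 + 656 + 447 = 9514

9514


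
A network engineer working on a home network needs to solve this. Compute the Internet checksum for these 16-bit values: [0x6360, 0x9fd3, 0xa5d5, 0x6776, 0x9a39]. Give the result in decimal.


Given words: [0x6360, 0x9fd3, 0xa5d5, 0x6776, 0x9a39]
Step 1: Sum all words
Raw sum = 25440 + 40915 + 42453 + 26486 + 39481 = 174775
Step 2: Fold carry: (43703 + 2) = 43705
One's complement = ~43705 & 0xFFFF = 21830

21830


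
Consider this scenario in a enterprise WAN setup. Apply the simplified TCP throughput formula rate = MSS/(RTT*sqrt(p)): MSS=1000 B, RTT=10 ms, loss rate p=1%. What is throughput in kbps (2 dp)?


Given: MSS = 1000 bytes, RTT = 10 ms, loss = 1%
RTT in seconds = 10 / 1000 = 0.01
Loss rate = 1% = 0.01
sqrt(loss) = sqrt(0.01) = 0.1
Throughput (bytes/s) = 1000 / (0.01 * 0.1) = 1000000.0000
Throughput (kbps) = 1000000.0000 * 8 / 1000 = 8000.000000 -> 8000.00 kbps (2 dp)

8000.00


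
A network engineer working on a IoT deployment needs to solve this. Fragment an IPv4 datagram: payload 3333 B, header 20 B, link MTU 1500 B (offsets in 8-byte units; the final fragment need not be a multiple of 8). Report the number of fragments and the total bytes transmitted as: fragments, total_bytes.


Max data per non-final fragment = floor((MTU - header)/8)*8 = floor((1500 - 20)/8)*8 = floor(1480/8)*8 = 1480 B
Final fragment needs no 8-byte alignment: it can carry up to MTU - header = 1480 B
Non-final fragments needed = ceil((payload - 1480) / 1480) = ceil(1853/1480) = ceil(1.2520) = 2
Number of fragments = 2 + 1 = 3
Fragment sizes (data): 2 * 1480 B + 373 B (last, 373 <= 1480 OK)
Total bytes sent = payload + n_frags * header = 3333 + 3*20 = 3333 + 60 = 3393 B

3, 3393


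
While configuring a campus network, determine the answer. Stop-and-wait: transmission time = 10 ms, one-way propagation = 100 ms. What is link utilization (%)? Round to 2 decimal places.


Given: Ttrans = 10 ms, Tprop = 100 ms
RTT = 2 * Tprop = 2 * 100 = 200 ms
U = Ttrans / (Ttrans + RTT)
U = 10 / (10 + 200)
U = 10 / 210 = 0.047619
U% = 4.76%

4.76


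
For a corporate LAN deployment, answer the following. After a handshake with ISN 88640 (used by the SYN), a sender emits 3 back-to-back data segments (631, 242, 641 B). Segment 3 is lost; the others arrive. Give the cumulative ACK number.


SYN uses sequence number 88640; first data byte = ISN + 1 = 88641.
Segment 1: SEQ = 88641, len = 631 B, covers [88641, 89271]
Segment 2: SEQ = 89272, len = 242 B, covers [89272, 89513]
Segment 3: SEQ = 89514, len = 641 B, covers [89514, 90154] [LOST]
In-order data received: bytes [88641, 89513] (segments 1..2).
Segment 3 missing -> gap begins at byte 89514.
Cumulative ACK = next expected in-order byte = 88641 + 631 + 242 = 89514

89514


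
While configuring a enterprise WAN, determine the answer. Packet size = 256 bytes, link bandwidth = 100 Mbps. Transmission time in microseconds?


Given: packet = 256 bytes, bandwidth = 100 Mbps
Packet in bits = 256 * 8 = 2048 bits
Bandwidth = 100 * 10^6 = 100000000 bps
Time = 2048 / 100000000 seconds
Time in us = 2048 * 10^6 / 100000000 = 20.48

20.48


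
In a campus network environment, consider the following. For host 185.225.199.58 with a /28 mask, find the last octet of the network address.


Given: IP = 185.225.199.58, prefix = /28
Subnet mask = 255.255.255.240
Last octet of IP: 58
Last octet of mask: 240
Network last octet = 58 AND 240 = 48

48


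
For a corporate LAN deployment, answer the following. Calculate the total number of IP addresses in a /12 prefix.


Given: CIDR prefix /12
Host bits = 32 - 12 = 20
Total addresses = 2^20 = 1048576

1048576


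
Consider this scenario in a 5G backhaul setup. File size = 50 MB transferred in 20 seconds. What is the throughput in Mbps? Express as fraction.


Given: file = 50 MB, time = 20 s
File in Mb = 50 * 8 = 400 Mb
Throughput = 400 / 20 Mbps
Throughput = 20 Mbps

20


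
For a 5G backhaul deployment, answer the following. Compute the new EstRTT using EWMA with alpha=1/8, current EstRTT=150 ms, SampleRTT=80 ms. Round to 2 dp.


Given: EstRTT = 150 ms, SampleRTT = 80 ms, alpha = 1/8
New EstRTT = (1 - alpha) * EstRTT + alpha * SampleRTT
(7/8) * 150 = 131.25
(1/8) * 80 = 10
New EstRTT = 131.25 + 10 = 141.25 ms -> 141.25 ms (2 dp)

141.25


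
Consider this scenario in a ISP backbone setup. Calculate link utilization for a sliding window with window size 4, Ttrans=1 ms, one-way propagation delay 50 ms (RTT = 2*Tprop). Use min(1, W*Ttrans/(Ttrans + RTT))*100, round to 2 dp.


Given: W = 4, Ttrans = 1 ms, RTT = 100 ms (= 2 * Tprop, Tprop = 50 ms)
Cycle time = Ttrans + RTT = 1 + 100 = 101 ms (first packet sent until its ACK returns)
W * Ttrans = 4 * 1 = 4 ms of sending per cycle
W * Ttrans / (Ttrans + RTT) = 4 / 101 = 0.039604
U = min(1, 0.039604) = 0.039604
U% = 3.96%

3.96


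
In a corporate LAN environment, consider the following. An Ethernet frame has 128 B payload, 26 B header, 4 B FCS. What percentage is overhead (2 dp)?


Given: payload = 128 B, header = 26 B, trailer = 4 B
Overhead bytes = header + trailer = 26 + 4 = 30
Total frame = payload + overhead = 128 + 30 = 158
Overhead % = 30 / 158 * 100 = 18.9873% -> 18.99% (2 dp)

18.99


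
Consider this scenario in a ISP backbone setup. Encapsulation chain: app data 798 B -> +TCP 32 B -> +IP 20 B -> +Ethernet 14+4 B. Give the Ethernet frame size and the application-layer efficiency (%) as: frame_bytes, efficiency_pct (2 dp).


TCP segment = 798 + 32 = 830 B
IP packet = 830 + 20 = 850 B
Ethernet frame = 850 + 14 + 4 = 868 B
Efficiency = app / frame = 798 / 868 = 0.919355 = 91.9355% -> 91.94% (2 dp)

868, 91.94


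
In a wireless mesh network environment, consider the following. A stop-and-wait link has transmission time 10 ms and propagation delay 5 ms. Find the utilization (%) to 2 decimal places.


Given: Ttrans = 10 ms, Tprop = 5 ms
RTT = 2 * Tprop = 2 * 5 = 10 ms
U = Ttrans / (Ttrans + RTT)
U = 10 / (10 + 10)
U = 10 / 20 = 0.5
U% = 50.00%

50.00


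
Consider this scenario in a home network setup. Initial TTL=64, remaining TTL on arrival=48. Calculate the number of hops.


Given: initial TTL = 64, received TTL = 48
Hops = initial TTL - received TTL
Hops = 64 - 48 = 16

16


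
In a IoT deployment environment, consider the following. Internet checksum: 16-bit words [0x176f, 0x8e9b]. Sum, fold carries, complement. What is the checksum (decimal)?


Given words: [0x176f, 0x8e9b]
Step 1: Sum all words
Raw sum = 5999 + 36507 = 42506
One's complement = ~42506 & 0xFFFF = 23029

23029


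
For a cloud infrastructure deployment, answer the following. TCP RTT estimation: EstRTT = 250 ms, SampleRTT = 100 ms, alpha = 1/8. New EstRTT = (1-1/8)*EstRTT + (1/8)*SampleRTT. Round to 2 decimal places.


Given: EstRTT = 250 ms, SampleRTT = 100 ms, alpha = 1/8
New EstRTT = (1 - alpha) * EstRTT + alpha * SampleRTT
(7/8) * 250 = 218.75
(1/8) * 100 = 12.5
New EstRTT = 218.75 + 12.5 = 231.25 ms -> 231.25 ms (2 dp)

231.25


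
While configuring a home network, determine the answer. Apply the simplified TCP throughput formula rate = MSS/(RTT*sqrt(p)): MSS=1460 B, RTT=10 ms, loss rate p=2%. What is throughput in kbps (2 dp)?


Given: MSS = 1460 bytes, RTT = 10 ms, loss = 2%
RTT in seconds = 10 / 1000 = 0.01
Loss rate = 2% = 0.02
sqrt(loss) = sqrt(0.02) = 0.141421356237
Throughput (bytes/s) = 1460 / (0.01 * 0.141421356237) = 1032375.9005
Throughput (kbps) = 1032375.9005 * 8 / 1000 = 8259.007204 -> 8259.01 kbps (2 dp)

8259.01


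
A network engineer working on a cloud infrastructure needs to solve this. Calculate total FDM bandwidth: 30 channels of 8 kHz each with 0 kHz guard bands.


Given: 30 channels, 8 kHz each, guard = 0 kHz
Channel bandwidth = 30 * 8 = 240 kHz
Guard bands = 29 gaps * 0 kHz = 0 kHz
Total = 240 + 0 = 240 kHz

240


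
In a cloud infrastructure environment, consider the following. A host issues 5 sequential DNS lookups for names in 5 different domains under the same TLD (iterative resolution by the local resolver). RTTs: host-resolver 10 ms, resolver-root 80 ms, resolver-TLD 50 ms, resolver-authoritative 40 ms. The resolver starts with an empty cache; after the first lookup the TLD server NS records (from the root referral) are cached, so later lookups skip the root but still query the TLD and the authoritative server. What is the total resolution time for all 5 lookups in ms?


Lookup 1 (cold cache): local + root + TLD + auth = 10 + 80 + 50 + 40 = 180 ms
Lookups 2..5 (TLD NS cached -> skip root; new domain -> still ask TLD and auth): local + TLD + auth = 10 + 50 + 40 = 100 ms each
Remaining 4 lookups: 4 * 100 = 400 ms
Total = 180 + 400 = 580 ms

580


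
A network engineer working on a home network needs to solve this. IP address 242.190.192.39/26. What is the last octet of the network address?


Given: IP = 242.190.192.39, prefix = /26
Subnet mask = 255.255.255.192
Last octet of IP: 39
Last octet of mask: 192
Network last octet = 39 AND 192 = 0

0


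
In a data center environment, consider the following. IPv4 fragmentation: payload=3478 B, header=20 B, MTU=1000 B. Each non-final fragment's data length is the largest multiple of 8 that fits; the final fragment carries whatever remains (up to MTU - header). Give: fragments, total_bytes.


Max data per non-final fragment = floor((MTU - header)/8)*8 = floor((1000 - 20)/8)*8 = floor(980/8)*8 = 976 B
Final fragment needs no 8-byte alignment: it can carry up to MTU - header = 980 B
Non-final fragments needed = ceil((payload - 980) / 976) = ceil(2498/976) = ceil(2.5594) = 3
Number of fragments = 3 + 1 = 4
Fragment sizes (data): 3 * 976 B + 550 B (last, 550 <= 980 OK)
Total bytes sent = payload + n_frags * header = 3478 + 4*20 = 3478 + 80 = 3558 B

4, 3558


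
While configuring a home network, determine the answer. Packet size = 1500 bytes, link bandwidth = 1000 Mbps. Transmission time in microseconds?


Given: packet = 1500 bytes, bandwidth = 1000 Mbps
Packet in bits = 1500 * 8 = 12000 bits
Bandwidth = 1000 * 10^6 = 1000000000 bps
Time = 12000 / 1000000000 seconds
Time in us = 12000 * 10^6 / 1000000000 = 12

12


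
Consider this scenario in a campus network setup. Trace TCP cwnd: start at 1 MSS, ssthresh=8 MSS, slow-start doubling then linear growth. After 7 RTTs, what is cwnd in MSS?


RTT 0: cwnd = 1 MSS (initial)
RTT 1: cwnd = 2 MSS (slow start, doubled)
RTT 2: cwnd = 4 MSS (slow start, doubled)
RTT 3: cwnd = 8 MSS (slow start, doubled)
RTT 4: cwnd = 9 MSS (congestion avoidance, +1)
RTT 5: cwnd = 10 MSS (congestion avoidance, +1)
RTT 6: cwnd = 11 MSS (congestion avoidance, +1)
RTT 7: cwnd = 12 MSS (congestion avoidance, +1)

12


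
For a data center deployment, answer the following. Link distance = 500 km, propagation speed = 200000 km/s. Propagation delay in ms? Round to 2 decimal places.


Given: distance = 500 km, speed = 200000 km/s
Delay = distance / speed = 500 / 200000 seconds
Delay in ms = 500 * 1000 / 200000
Delay = 2.5000 ms
Rounded to 2 dp = 2.50 ms

2.50


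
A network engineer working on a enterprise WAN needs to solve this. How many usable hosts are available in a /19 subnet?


Given: subnet mask /19
Host bits = 32 - 19 = 13
Total addresses = 2^13 = 8192
Usable hosts = 8192 - 2 (network + broadcast) = 8190

8190


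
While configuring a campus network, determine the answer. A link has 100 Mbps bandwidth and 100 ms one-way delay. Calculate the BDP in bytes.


Given: bandwidth = 100 Mbps, delay = 100 ms
BDP in bits = 100 * 10^6 * 100 / 1000
BDP in bits = 10000000
BDP in bytes = 10000000 / 8 = 1250000

1250000


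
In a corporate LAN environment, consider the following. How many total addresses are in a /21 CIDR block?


Given: CIDR prefix /21
Host bits = 32 - 21 = 11
Total addresses = 2^11 = 2048

2048


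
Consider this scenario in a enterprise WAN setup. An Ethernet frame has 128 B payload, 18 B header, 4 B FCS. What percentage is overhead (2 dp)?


Given: payload = 128 B, header = 18 B, trailer = 4 B
Overhead bytes = header + trailer = 18 + 4 = 22
Total frame = payload + overhead = 128 + 22 = 150
Overhead % = 22 / 150 * 100 = 14.6667% -> 14.67% (2 dp)

14.67


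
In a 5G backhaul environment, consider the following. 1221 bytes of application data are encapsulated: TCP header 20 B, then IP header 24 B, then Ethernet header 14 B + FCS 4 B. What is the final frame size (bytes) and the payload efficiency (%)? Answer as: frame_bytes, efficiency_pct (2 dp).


TCP segment = 1221 + 20 = 1241 B
IP packet = 1241 + 24 = 1265 B
Ethernet frame = 1265 + 14 + 4 = 1283 B
Efficiency = app / frame = 1221 / 1283 = 0.951676 = 95.1676% -> 95.17% (2 dp)

1283, 95.17


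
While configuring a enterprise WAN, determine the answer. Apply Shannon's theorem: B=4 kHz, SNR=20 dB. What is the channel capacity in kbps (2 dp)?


Given: B = 4 kHz, SNR = 20 dB
SNR linear = 10^(20/10) = 100
1 + SNR = 101
log2(101) = 6.6582114828
C = 4 * 1000 * 6.6582114828 = 26632.8459 bps
C = 26.632846 kbps -> 26.63 kbps (2 dp)

26.63


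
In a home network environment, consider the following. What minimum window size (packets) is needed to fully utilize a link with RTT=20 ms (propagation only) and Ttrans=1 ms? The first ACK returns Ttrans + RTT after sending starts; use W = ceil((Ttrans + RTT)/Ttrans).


Given: Ttrans = 1 ms, RTT = 20 ms (= 2 * Tprop, Tprop = 10 ms)
Time until first ACK returns = Ttrans + RTT = 1 + 20 = 21 ms
Need W * Ttrans >= Ttrans + RTT  ->  W >= (Ttrans + RTT) / Ttrans
(Ttrans + RTT) / Ttrans = 21 / 1 = 21
W_min = ceil(21) = 21

21


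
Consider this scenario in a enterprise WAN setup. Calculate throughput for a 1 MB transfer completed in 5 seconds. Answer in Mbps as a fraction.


Given: file = 1 MB, time = 5 s
File in Mb = 1 * 8 = 8 Mb
Throughput = 8 / 5 Mbps
Throughput = 8/5 Mbps

8/5


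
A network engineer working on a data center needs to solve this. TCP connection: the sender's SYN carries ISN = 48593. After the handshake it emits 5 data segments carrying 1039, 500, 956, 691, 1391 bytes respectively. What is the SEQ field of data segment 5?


The SYN occupies sequence number ISN = 48593, so the first data byte is ISN + 1 = 48594.
SEQ of data segment i = (ISN + 1) + sum of payload sizes of segments 1..i-1.
Segment 1: SEQ = 48594, payload = 1039 bytes
Segment 2: SEQ = 49633, payload = 500 bytes
Segment 3: SEQ = 50133, payload = 956 bytes
Segment 4: SEQ = 51089, payload = 691 bytes
Segment 5: SEQ = 51780, payload = 1391 bytes
SEQ of segment 5 = 48594 + 1039 + 500 + 956 + 691 = 51780

51780


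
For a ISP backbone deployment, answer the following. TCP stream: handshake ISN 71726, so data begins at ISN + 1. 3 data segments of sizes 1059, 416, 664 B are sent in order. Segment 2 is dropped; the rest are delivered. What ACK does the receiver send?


SYN uses sequence number 71726; first data byte = ISN + 1 = 71727.
Segment 1: SEQ = 71727, len = 1059 B, covers [71727, 72785]
Segment 2: SEQ = 72786, len = 416 B, covers [72786, 73201] [LOST]
Segment 3: SEQ = 73202, len = 664 B, covers [73202, 73865]
In-order data received: bytes [71727, 72785] (segments 1..1).
Segment 2 missing -> gap begins at byte 72786; later segments buffered out of order.
Cumulative ACK = next expected in-order byte = 71727 + 1059 = 72786

72786


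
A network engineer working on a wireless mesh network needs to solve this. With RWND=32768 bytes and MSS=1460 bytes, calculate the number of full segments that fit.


Given: RWND = 32768 bytes, MSS = 1460 bytes
Full segments = floor(RWND / MSS)
Full segments = floor(32768 / 1460)
Full segments = floor(22.4438) = 22

22


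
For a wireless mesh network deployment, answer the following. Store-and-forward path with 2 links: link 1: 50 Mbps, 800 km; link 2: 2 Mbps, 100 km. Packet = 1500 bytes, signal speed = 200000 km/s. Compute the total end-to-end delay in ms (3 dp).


Packet = 1500 bytes = 12000 bits. Store-and-forward: sum (t_trans + t_prop) per link.
Link 1: t_trans = 12000/(50*10^6) s = 0.2400 ms; t_prop = 800/200000 s = 4.0000 ms; subtotal = 4.2400 ms
Link 2: t_trans = 12000/(2*10^6) s = 6.0000 ms; t_prop = 100/200000 s = 0.5000 ms; subtotal = 6.5000 ms
End-to-end = 4.2400 + 6.5000 = 10.7400 ms -> 10.740 ms (3 dp)

10.740


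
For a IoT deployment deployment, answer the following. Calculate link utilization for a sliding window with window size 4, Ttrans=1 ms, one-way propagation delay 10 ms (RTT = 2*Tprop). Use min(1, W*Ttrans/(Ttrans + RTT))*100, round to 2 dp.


Given: W = 4, Ttrans = 1 ms, RTT = 20 ms (= 2 * Tprop, Tprop = 10 ms)
Cycle time = Ttrans + RTT = 1 + 20 = 21 ms (first packet sent until its ACK returns)
W * Ttrans = 4 * 1 = 4 ms of sending per cycle
W * Ttrans / (Ttrans + RTT) = 4 / 21 = 0.190476
U = min(1, 0.190476) = 0.190476
U% = 19.05%

19.05


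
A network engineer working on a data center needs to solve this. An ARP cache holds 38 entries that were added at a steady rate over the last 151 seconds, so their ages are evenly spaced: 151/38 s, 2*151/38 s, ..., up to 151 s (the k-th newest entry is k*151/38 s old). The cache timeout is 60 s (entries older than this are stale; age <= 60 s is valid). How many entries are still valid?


Ages are k * 151/38 s for k = 1..38 (spacing = 3.9737 s).
Entry k is valid iff k * 151/38 <= 60 iff k <= 38 * 60 / 151 = 15.0993
n_valid = floor(15.0993) = 15
(n_stale = 38 - 15 = 23)

15


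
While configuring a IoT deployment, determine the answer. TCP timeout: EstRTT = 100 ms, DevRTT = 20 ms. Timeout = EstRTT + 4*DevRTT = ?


Given: EstRTT = 100 ms, DevRTT = 20 ms
Timeout = EstRTT + 4 * DevRTT
4 * DevRTT = 4 * 20 = 80
Timeout = 100 + 80 = 180 ms

180


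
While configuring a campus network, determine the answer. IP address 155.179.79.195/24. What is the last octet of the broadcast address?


Given: IP = 155.179.79.195, prefix = /24
Host bits = 32 - 24 = 8
Network last octet = 195 AND mask = 0
Host part size = 2^8 - 1 = 255
Broadcast last octet = 0 OR 255 = 255

255


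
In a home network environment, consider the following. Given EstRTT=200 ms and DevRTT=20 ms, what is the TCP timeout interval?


Given: EstRTT = 200 ms, DevRTT = 20 ms
Timeout = EstRTT + 4 * DevRTT
4 * DevRTT = 4 * 20 = 80
Timeout = 200 + 80 = 280 ms

280


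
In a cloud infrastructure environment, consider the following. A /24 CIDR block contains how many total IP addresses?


Given: CIDR prefix /24
Host bits = 32 - 24 = 8
Total addresses = 2^8 = 256

256


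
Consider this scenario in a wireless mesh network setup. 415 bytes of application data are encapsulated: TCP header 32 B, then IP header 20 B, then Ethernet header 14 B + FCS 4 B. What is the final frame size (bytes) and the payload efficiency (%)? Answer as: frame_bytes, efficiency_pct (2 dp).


TCP segment = 415 + 32 = 447 B
IP packet = 447 + 20 = 467 B
Ethernet frame = 467 + 14 + 4 = 485 B
Efficiency = app / frame = 415 / 485 = 0.855670 = 85.5670% -> 85.57% (2 dp)

485, 85.57


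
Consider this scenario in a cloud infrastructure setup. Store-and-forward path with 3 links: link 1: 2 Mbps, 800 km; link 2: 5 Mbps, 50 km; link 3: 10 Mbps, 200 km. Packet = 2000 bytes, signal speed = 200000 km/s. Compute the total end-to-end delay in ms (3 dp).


Packet = 2000 bytes = 16000 bits. Store-and-forward: sum (t_trans + t_prop) per link.
Link 1: t_trans = 16000/(2*10^6) s = 8.0000 ms; t_prop = 800/200000 s = 4.0000 ms; subtotal = 12.0000 ms
Link 2: t_trans = 16000/(5*10^6) s = 3.2000 ms; t_prop = 50/200000 s = 0.2500 ms; subtotal = 3.4500 ms
Link 3: t_trans = 16000/(10*10^6) s = 1.6000 ms; t_prop = 200/200000 s = 1.0000 ms; subtotal = 2.6000 ms
End-to-end = 12.0000 + 3.4500 + 2.6000 = 18.0500 ms -> 18.050 ms (3 dp)

18.050


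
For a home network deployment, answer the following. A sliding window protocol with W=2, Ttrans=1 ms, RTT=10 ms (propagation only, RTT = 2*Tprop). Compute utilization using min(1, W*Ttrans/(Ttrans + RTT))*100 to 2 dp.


Given: W = 2, Ttrans = 1 ms, RTT = 10 ms (= 2 * Tprop, Tprop = 5 ms)
Cycle time = Ttrans + RTT = 1 + 10 = 11 ms (first packet sent until its ACK returns)
W * Ttrans = 2 * 1 = 2 ms of sending per cycle
W * Ttrans / (Ttrans + RTT) = 2 / 11 = 0.181818
U = min(1, 0.181818) = 0.181818
U% = 18.18%

18.18


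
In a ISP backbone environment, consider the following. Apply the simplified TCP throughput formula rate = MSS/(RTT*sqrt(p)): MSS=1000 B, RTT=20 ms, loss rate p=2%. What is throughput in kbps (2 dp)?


Given: MSS = 1000 bytes, RTT = 20 ms, loss = 2%
RTT in seconds = 20 / 1000 = 0.02
Loss rate = 2% = 0.02
sqrt(loss) = sqrt(0.02) = 0.141421356237
Throughput (bytes/s) = 1000 / (0.02 * 0.141421356237) = 353553.3906
Throughput (kbps) = 353553.3906 * 8 / 1000 = 2828.427125 -> 2828.43 kbps (2 dp)

2828.43


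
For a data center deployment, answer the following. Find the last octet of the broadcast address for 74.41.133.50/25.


Given: IP = 74.41.133.50, prefix = /25
Host bits = 32 - 25 = 7
Network last octet = 50 AND mask = 0
Host part size = 2^7 - 1 = 127
Broadcast last octet = 0 OR 127 = 127

127


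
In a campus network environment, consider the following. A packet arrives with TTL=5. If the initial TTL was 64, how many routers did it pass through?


Given: initial TTL = 64, received TTL = 5
Hops = initial TTL - received TTL
Hops = 64 - 5 = 59

59


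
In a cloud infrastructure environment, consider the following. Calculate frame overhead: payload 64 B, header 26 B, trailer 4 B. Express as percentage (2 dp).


Given: payload = 64 B, header = 26 B, trailer = 4 B
Overhead bytes = header + trailer = 26 + 4 = 30
Total frame = payload + overhead = 64 + 30 = 94
Overhead % = 30 / 94 * 100 = 31.9149% -> 31.91% (2 dp)

31.91


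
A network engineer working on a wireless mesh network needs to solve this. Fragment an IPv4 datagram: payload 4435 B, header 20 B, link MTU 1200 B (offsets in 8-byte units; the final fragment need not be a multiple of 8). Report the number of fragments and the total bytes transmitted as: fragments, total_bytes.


Max data per non-final fragment = floor((MTU - header)/8)*8 = floor((1200 - 20)/8)*8 = floor(1180/8)*8 = 1176 B
Final fragment needs no 8-byte alignment: it can carry up to MTU - header = 1180 B
Non-final fragments needed = ceil((payload - 1180) / 1176) = ceil(3255/1176) = ceil(2.7679) = 3
Number of fragments = 3 + 1 = 4
Fragment sizes (data): 3 * 1176 B + 907 B (last, 907 <= 1180 OK)
Total bytes sent = payload + n_frags * header = 4435 + 4*20 = 4435 + 80 = 4515 B

4, 4515


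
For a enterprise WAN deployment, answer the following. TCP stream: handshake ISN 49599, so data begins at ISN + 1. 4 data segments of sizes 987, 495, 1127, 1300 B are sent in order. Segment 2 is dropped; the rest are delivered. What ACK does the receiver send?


SYN uses sequence number 49599; first data byte = ISN + 1 = 49600.
Segment 1: SEQ = 49600, len = 987 B, covers [49600, 50586]
Segment 2: SEQ = 50587, len = 495 B, covers [50587, 51081] [LOST]
Segment 3: SEQ = 51082, len = 1127 B, covers [51082, 52208]
Segment 4: SEQ = 52209, len = 1300 B, covers [52209, 53508]
In-order data received: bytes [49600, 50586] (segments 1..1).
Segment 2 missing -> gap begins at byte 50587; later segments buffered out of order.
Cumulative ACK = next expected in-order byte = 49600 + 987 = 50587

50587


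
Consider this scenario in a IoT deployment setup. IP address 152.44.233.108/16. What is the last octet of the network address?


Given: IP = 152.44.233.108, prefix = /16
Subnet mask = 255.255.0.0
Last octet of IP: 108
Last octet of mask: 0
Network last octet = 108 AND 0 = 0

0


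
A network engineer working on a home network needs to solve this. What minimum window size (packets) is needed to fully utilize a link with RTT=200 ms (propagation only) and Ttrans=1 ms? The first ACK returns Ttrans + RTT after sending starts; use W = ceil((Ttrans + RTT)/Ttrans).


Given: Ttrans = 1 ms, RTT = 200 ms (= 2 * Tprop, Tprop = 100 ms)
Time until first ACK returns = Ttrans + RTT = 1 + 200 = 201 ms
Need W * Ttrans >= Ttrans + RTT  ->  W >= (Ttrans + RTT) / Ttrans
(Ttrans + RTT) / Ttrans = 201 / 1 = 201
W_min = ceil(201) = 201

201


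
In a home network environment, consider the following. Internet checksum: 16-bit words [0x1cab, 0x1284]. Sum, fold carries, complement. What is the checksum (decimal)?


Given words: [0x1cab, 0x1284]
Step 1: Sum all words
Raw sum = 7339 + 4740 = 12079
One's complement = ~12079 & 0xFFFF = 53456

53456


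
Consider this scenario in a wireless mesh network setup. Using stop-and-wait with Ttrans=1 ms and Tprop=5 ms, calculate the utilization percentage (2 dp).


Given: Ttrans = 1 ms, Tprop = 5 ms
RTT = 2 * Tprop = 2 * 5 = 10 ms
U = Ttrans / (Ttrans + RTT)
U = 1 / (1 + 10)
U = 1 / 11 = 0.090909
U% = 9.09%

9.09


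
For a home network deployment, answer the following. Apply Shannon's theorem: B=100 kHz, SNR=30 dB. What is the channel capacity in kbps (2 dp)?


Given: B = 100 kHz, SNR = 30 dB
SNR linear = 10^(30/10) = 1000
1 + SNR = 1001
log2(1001) = 9.9672262588
C = 100 * 1000 * 9.9672262588 = 996722.6259 bps
C = 996.722626 kbps -> 996.72 kbps (2 dp)

996.72


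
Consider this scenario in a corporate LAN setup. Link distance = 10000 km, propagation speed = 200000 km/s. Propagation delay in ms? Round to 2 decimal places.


Given: distance = 10000 km, speed = 200000 km/s
Delay = distance / speed = 10000 / 200000 seconds
Delay in ms = 10000 * 1000 / 200000
Delay = 50.0000 ms
Rounded to 2 dp = 50.00 ms

50.00


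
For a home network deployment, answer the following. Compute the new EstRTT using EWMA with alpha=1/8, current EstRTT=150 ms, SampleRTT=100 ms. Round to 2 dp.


Given: EstRTT = 150 ms, SampleRTT = 100 ms, alpha = 1/8
New EstRTT = (1 - alpha) * EstRTT + alpha * SampleRTT
(7/8) * 150 = 131.25
(1/8) * 100 = 12.5
New EstRTT = 131.25 + 12.5 = 143.75 ms -> 143.75 ms (2 dp)

143.75


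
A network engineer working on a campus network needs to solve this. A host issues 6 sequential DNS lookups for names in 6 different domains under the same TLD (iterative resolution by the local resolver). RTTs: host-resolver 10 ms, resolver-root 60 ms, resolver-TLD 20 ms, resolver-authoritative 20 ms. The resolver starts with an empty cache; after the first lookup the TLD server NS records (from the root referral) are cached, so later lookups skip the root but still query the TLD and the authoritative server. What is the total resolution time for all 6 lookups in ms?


Lookup 1 (cold cache): local + root + TLD + auth = 10 + 60 + 20 + 20 = 110 ms
Lookups 2..6 (TLD NS cached -> skip root; new domain -> still ask TLD and auth): local + TLD + auth = 10 + 20 + 20 = 50 ms each
Remaining 5 lookups: 5 * 50 = 250 ms
Total = 110 + 250 = 360 ms

360


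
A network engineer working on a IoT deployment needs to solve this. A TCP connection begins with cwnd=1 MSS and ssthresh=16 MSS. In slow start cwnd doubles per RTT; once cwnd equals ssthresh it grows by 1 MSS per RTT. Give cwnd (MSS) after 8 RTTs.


RTT 0: cwnd = 1 MSS (initial)
RTT 1: cwnd = 2 MSS (slow start, doubled)
RTT 2: cwnd = 4 MSS (slow start, doubled)
RTT 3: cwnd = 8 MSS (slow start, doubled)
RTT 4: cwnd = 16 MSS (slow start, doubled)
RTT 5: cwnd = 17 MSS (congestion avoidance, +1)
RTT 6: cwnd = 18 MSS (congestion avoidance, +1)
RTT 7: cwnd = 19 MSS (congestion avoidance, +1)
RTT 8: cwnd = 20 MSS (congestion avoidance, +1)

20


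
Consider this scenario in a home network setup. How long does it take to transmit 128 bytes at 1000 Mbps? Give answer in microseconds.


Given: packet = 128 bytes, bandwidth = 1000 Mbps
Packet in bits = 128 * 8 = 1024 bits
Bandwidth = 1000 * 10^6 = 1000000000 bps
Time = 1024 / 1000000000 seconds
Time in us = 1024 * 10^6 / 1000000000 = 1.024

1.024


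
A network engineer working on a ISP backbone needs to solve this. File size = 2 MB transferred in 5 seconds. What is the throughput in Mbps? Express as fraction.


Given: file = 2 MB, time = 5 s
File in Mb = 2 * 8 = 16 Mb
Throughput = 16 / 5 Mbps
Throughput = 16/5 Mbps

16/5


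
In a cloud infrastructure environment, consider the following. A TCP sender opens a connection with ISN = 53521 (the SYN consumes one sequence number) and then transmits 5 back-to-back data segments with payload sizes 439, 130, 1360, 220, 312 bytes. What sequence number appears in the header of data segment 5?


The SYN occupies sequence number ISN = 53521, so the first data byte is ISN + 1 = 53522.
SEQ of data segment i = (ISN + 1) + sum of payload sizes of segments 1..i-1.
Segment 1: SEQ = 53522, payload = 439 bytes
Segment 2: SEQ = 53961, payload = 130 bytes
Segment 3: SEQ = 54091, payload = 1360 bytes
Segment 4: SEQ = 55451, payload = 220 bytes
Segment 5: SEQ = 55671, payload = 312 bytes
SEQ of segment 5 = 53522 + 439 + 130 + 1360 + 220 = 55671

55671


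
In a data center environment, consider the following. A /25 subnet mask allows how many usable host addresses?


Given: subnet mask /25
Host bits = 32 - 25 = 7
Total addresses = 2^7 = 128
Usable hosts = 128 - 2 (network + broadcast) = 126

126


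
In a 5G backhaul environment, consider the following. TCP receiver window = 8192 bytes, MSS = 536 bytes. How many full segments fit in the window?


Given: RWND = 8192 bytes, MSS = 536 bytes
Full segments = floor(RWND / MSS)
Full segments = floor(8192 / 536)
Full segments = floor(15.2836) = 15

15


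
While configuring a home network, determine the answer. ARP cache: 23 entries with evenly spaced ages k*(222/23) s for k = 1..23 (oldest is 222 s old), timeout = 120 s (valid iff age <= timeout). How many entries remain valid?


Ages are k * 222/23 s for k = 1..23 (spacing = 9.6522 s).
Entry k is valid iff k * 222/23 <= 120 iff k <= 23 * 120 / 222 = 12.4324
n_valid = floor(12.4324) = 12
(n_stale = 23 - 12 = 11)

12


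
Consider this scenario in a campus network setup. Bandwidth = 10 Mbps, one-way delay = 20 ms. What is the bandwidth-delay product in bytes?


Given: bandwidth = 10 Mbps, delay = 20 ms
BDP in bits = 10 * 10^6 * 20 / 1000
BDP in bits = 200000
BDP in bytes = 200000 / 8 = 25000

25000


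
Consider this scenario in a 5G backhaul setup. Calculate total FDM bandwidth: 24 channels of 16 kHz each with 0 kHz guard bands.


Given: 24 channels, 16 kHz each, guard = 0 kHz
Channel bandwidth = 24 * 16 = 384 kHz
Guard bands = 23 gaps * 0 kHz = 0 kHz
Total = 384 + 0 = 384 kHz

384


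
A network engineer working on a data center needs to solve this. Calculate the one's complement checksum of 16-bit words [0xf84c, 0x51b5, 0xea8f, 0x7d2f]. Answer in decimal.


Given words: [0xf84c, 0x51b5, 0xea8f, 0x7d2f]
Step 1: Sum all words
Raw sum = 63564 + 20917 + 60047 + 32047 = 176575
Step 2: Fold carry: (45503 + 2) = 45505
One's complement = ~45505 & 0xFFFF = 20030

20030


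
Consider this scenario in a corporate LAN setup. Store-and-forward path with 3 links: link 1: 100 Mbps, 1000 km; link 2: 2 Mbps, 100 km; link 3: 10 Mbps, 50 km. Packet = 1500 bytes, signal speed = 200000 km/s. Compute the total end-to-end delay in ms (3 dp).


Packet = 1500 bytes = 12000 bits. Store-and-forward: sum (t_trans + t_prop) per link.
Link 1: t_trans = 12000/(100*10^6) s = 0.1200 ms; t_prop = 1000/200000 s = 5.0000 ms; subtotal = 5.1200 ms
Link 2: t_trans = 12000/(2*10^6) s = 6.0000 ms; t_prop = 100/200000 s = 0.5000 ms; subtotal = 6.5000 ms
Link 3: t_trans = 12000/(10*10^6) s = 1.2000 ms; t_prop = 50/200000 s = 0.2500 ms; subtotal = 1.4500 ms
End-to-end = 5.1200 + 6.5000 + 1.4500 = 13.0700 ms -> 13.070 ms (3 dp)

13.070


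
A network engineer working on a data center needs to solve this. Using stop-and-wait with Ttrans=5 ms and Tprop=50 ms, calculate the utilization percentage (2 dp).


Given: Ttrans = 5 ms, Tprop = 50 ms
RTT = 2 * Tprop = 2 * 50 = 100 ms
U = Ttrans / (Ttrans + RTT)
U = 5 / (5 + 100)
U = 5 / 105 = 0.047619
U% = 4.76%

4.76


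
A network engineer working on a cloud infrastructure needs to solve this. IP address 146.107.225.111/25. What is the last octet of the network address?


Given: IP = 146.107.225.111, prefix = /25
Subnet mask = 255.255.255.128
Last octet of IP: 111
Last octet of mask: 128
Network last octet = 111 AND 128 = 0

0


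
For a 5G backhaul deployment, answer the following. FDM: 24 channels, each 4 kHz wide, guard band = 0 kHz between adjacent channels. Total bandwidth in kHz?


Given: 24 channels, 4 kHz each, guard = 0 kHz
Channel bandwidth = 24 * 4 = 96 kHz
Guard bands = 23 gaps * 0 kHz = 0 kHz
Total = 96 + 0 = 96 kHz

96


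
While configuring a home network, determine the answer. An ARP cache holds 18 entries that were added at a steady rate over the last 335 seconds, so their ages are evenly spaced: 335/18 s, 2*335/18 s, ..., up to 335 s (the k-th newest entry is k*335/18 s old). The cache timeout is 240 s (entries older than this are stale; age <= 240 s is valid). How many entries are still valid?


Ages are k * 335/18 s for k = 1..18 (spacing = 18.6111 s).
Entry k is valid iff k * 335/18 <= 240 iff k <= 18 * 240 / 335 = 12.8955
n_valid = floor(12.8955) = 12
(n_stale = 18 - 12 = 6)

12


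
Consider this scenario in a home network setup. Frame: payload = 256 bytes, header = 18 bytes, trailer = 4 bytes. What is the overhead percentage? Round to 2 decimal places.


Given: payload = 256 B, header = 18 B, trailer = 4 B
Overhead bytes = header + trailer = 18 + 4 = 22
Total frame = payload + overhead = 256 + 22 = 278
Overhead % = 22 / 278 * 100 = 7.9137% -> 7.91% (2 dp)

7.91
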